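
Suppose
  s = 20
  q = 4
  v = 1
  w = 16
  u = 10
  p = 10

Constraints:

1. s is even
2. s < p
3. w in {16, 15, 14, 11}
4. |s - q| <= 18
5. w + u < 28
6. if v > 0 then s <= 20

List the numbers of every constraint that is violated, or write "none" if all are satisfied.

1. s = 20 is even — holds.
2. s = 20, p = 10; 20 ≥ 10 (want <) — does not hold.
3. w = 16 is in {16, 15, 14, 11} — holds.
4. |20 - 4| = 16; 16 ≤ 18 — holds.
5. w + u = 16 + 10 = 26; 26 < 28 — holds.
6. v = 1 > 0, so we need s ≤ 20; s = 20 ≤ 20 — holds.

No — constraint 2 is not satisfied.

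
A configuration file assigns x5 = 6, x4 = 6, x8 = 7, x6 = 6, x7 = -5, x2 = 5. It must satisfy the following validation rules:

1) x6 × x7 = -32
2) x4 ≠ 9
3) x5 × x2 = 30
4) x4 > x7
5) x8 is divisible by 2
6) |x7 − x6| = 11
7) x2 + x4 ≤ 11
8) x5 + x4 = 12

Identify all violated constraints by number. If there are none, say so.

The assignment fails constraints 1, 5.

1) x6 × x7 = 6 × (-5) = -30, not -32  false
2) x4 = 6, and 6 ≠ 9  true
3) x5 × x2 = 6 × 5 = 30  true
4) x4 = 6, x7 = -5; 6 > -5  true
5) 7 = 2×3 + 1, so 2 does not divide 7  false
6) |-5 − 6| = 11  true
7) x2 + x4 = 5 + 6 = 11; 11 ≤ 11  true
8) x5 + x4 = 6 + 6 = 12  true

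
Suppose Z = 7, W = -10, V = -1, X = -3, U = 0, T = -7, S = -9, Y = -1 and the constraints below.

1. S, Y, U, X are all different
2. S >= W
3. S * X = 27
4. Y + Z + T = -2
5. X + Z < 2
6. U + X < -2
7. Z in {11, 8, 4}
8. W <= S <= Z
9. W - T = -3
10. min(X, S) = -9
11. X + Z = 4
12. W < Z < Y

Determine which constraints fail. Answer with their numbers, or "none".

Constraints 4, 5, 7, and 12 are violated.

1. values -9, -1, 0, -3 are pairwise distinct  holds
2. S = -9, W = -10; -9 ≥ -10  holds
3. S * X = -9 * (-3) = 27  holds
4. Y + Z + T = -1 + 7 + (-7) = -1, not -2  fails
5. X + Z = -3 + 7 = 4; 4 ≥ 2, bound 2 not met  fails
6. U + X = 0 + (-3) = -3; -3 < -2  holds
7. Z = 7 is not in {11, 8, 4}  fails
8. values -10 <= -9 <= 7  holds
9. W - T = -10 - (-7) = -3  holds
10. min(-3, -9) = -9  holds
11. X + Z = -3 + 7 = 4  holds
12. values -10, 7, -1; Z = 7 is not < Y = -1  fails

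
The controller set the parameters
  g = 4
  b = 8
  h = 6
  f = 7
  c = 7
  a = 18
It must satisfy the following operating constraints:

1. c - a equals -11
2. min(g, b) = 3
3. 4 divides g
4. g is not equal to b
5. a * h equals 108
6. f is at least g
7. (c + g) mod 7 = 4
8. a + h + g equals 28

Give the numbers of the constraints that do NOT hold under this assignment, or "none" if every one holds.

1. c - a = 7 - 18 = -11 — OK.
2. min(4, 8) = 4, not 3 — violated.
3. 4 / 4 = 1, so 4 divides 4 — OK.
4. g = 4, b = 8; distinct — OK.
5. a * h = 18 * 6 = 108 — OK.
6. f = 7, g = 4; 7 ≥ 4 — OK.
7. c + g = 11; 11 mod 7 = 4 — OK.
8. a + h + g = 18 + 6 + 4 = 28 — OK.

Constraint 2 does not hold.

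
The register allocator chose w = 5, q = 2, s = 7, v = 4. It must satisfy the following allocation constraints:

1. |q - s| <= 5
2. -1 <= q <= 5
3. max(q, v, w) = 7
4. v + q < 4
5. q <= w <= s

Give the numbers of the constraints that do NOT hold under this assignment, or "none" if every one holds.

Constraints 3, 4 do not hold.

1. |2 - 7| = 5; 5 ≤ 5 — satisfied.
2. q = 2 lies in [-1, 5] — satisfied.
3. max(2, 4, 5) = 5, not 7 — violated.
4. v + q = 4 + 2 = 6; 6 ≥ 4, bound 4 not met — violated.
5. values 2 <= 5 <= 7 — satisfied.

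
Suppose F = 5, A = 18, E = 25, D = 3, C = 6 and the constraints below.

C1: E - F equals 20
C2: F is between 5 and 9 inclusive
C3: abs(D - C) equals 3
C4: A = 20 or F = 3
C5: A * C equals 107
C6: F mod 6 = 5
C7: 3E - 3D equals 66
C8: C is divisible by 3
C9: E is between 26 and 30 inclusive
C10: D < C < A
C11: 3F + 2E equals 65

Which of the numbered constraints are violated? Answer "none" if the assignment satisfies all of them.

Constraints 4, 5, and 9 do not hold.

C1: E - F = 25 - 5 = 20 — holds.
C2: F = 5 lies in [5, 9] — holds.
C3: abs(3 - 6) = 3 — holds.
C4: A = 18 ≠ 20 and F = 5 ≠ 3; both disjuncts false — fails.
C5: A * C = 18 * 6 = 108, not 107 — fails.
C6: 5 mod 6 = 5 — holds.
C7: 3E - 3D = 3(25) - 3(3) = 66 — holds.
C8: 6 / 3 = 2, so 3 divides 6 — holds.
C9: E = 25 is outside [26, 30] — fails.
C10: values 3 < 6 < 18 — holds.
C11: 3F + 2E = 3(5) + 2(25) = 65 — holds.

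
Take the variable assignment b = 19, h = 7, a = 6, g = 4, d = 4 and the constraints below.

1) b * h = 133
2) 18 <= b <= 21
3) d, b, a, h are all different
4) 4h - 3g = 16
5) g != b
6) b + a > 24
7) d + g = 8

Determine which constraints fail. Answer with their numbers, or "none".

1) b * h = 19 * 7 = 133 — holds.
2) b = 19 lies in [18, 21] — holds.
3) values 4, 19, 6, 7 are pairwise distinct — holds.
4) 4h - 3g = 4(7) - 3(4) = 16 — holds.
5) g = 4, b = 19; distinct — holds.
6) b + a = 19 + 6 = 25; 25 > 24 — holds.
7) d + g = 4 + 4 = 8 — holds.

None — every constraint holds.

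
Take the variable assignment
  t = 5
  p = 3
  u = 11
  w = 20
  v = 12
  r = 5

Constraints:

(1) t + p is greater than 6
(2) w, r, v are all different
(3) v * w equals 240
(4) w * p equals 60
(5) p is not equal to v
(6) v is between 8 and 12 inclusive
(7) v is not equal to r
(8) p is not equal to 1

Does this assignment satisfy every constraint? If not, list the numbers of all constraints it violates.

(1) t + p = 5 + 3 = 8; 8 > 6  OK
(2) values 20, 5, 12 are pairwise distinct  OK
(3) v * w = 12 * 20 = 240  OK
(4) w * p = 20 * 3 = 60  OK
(5) p = 3, v = 12; distinct  OK
(6) v = 12 lies in [8, 12]  OK
(7) v = 12, r = 5; distinct  OK
(8) p = 3, and 3 ≠ 1  OK

None — every constraint holds.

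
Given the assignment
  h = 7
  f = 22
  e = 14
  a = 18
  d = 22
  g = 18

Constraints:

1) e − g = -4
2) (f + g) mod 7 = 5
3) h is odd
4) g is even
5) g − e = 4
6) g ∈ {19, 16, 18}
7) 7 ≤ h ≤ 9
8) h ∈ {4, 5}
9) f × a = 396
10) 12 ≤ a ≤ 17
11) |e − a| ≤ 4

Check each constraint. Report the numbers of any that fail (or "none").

No — constraints 8 and 10 are not satisfied.

1) e − g = 14 − 18 = -4 — holds.
2) f + g = 40; 40 mod 7 = 5 — holds.
3) h = 7 is odd — holds.
4) g = 18 is even — holds.
5) g − e = 18 − 14 = 4 — holds.
6) g = 18 is in {19, 16, 18} — holds.
7) h = 7 lies in [7, 9] — holds.
8) h = 7 is not in {4, 5} — does not hold.
9) f × a = 22 × 18 = 396 — holds.
10) a = 18 is outside [12, 17] — does not hold.
11) |14 − 18| = 4; 4 ≤ 4 — holds.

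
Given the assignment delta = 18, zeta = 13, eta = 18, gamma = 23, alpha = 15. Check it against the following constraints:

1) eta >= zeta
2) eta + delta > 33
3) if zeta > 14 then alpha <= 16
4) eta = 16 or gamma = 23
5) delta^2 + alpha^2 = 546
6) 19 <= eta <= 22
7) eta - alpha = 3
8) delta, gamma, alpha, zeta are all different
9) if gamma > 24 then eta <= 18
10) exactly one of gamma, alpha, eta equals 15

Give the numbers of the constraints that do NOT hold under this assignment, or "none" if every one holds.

No — constraints 5 and 6 are not satisfied.

1) eta = 18, zeta = 13; 18 ≥ 13 — satisfied.
2) eta + delta = 18 + 18 = 36; 36 > 33 — satisfied.
3) zeta = 13, not > 14; antecedent false, conditional vacuously true — satisfied.
4) eta = 18 ≠ 16, but gamma = 23 = 23 (second disjunct) — satisfied.
5) delta^2 + alpha^2 = 18^2 + 15^2 = 324 + 225 = 549, not 546 — violated.
6) eta = 18 is outside [19, 22] — violated.
7) eta - alpha = 18 - 15 = 3 — satisfied.
8) values 18, 23, 15, 13 are pairwise distinct — satisfied.
9) gamma = 23, not > 24; antecedent false, conditional vacuously true — satisfied.
10) gamma=23, alpha=15, eta=18; 1 of them equals 15 — satisfied.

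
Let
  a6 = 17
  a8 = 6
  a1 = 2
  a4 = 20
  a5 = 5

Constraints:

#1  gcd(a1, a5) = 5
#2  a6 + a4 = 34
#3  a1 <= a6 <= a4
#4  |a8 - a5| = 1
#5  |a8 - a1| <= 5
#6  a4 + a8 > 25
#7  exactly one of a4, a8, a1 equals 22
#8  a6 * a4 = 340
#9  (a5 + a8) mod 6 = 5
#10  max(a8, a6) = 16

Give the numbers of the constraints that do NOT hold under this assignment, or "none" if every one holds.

#1 gcd(2, 5) = 1, not 5 — does not hold.
#2 a6 + a4 = 17 + 20 = 37, not 34 — does not hold.
#3 values 2 <= 17 <= 20 — holds.
#4 |6 - 5| = 1 — holds.
#5 |6 - 2| = 4; 4 ≤ 5 — holds.
#6 a4 + a8 = 20 + 6 = 26; 26 > 25 — holds.
#7 a4=20, a8=6, a1=2; 0 of them equal 22, not exactly one — does not hold.
#8 a6 * a4 = 17 * 20 = 340 — holds.
#9 a5 + a8 = 11; 11 mod 6 = 5 — holds.
#10 max(6, 17) = 17, not 16 — does not hold.

Constraints 1, 2, 7, and 10 do not hold.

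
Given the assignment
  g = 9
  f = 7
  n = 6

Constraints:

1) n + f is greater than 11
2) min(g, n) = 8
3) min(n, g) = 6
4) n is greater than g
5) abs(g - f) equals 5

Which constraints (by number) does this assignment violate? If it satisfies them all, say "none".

1) n + f = 6 + 7 = 13; 13 > 11  ✔
2) min(9, 6) = 6, not 8  ✘
3) min(6, 9) = 6  ✔
4) n = 6, g = 9; 6 ≤ 9 (want >)  ✘
5) abs(9 - 7) = 2, not 5  ✘

Constraints 2, 4, 5 are violated.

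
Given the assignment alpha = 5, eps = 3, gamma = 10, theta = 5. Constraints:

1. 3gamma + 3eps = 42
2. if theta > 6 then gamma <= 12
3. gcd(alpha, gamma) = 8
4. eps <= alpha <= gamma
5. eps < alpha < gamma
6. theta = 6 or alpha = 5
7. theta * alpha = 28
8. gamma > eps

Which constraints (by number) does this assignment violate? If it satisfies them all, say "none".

Constraints 1, 3, and 7 do not hold.

1. 3gamma + 3eps = 3(10) + 3(3) = 39, not 42  fails
2. theta = 5, not > 6; antecedent false, conditional vacuously true  holds
3. gcd(5, 10) = 5, not 8  fails
4. values 3 <= 5 <= 10  holds
5. values 3 < 5 < 10  holds
6. theta = 5 ≠ 6, but alpha = 5 = 5 (second disjunct)  holds
7. theta * alpha = 5 * 5 = 25, not 28  fails
8. gamma = 10, eps = 3; 10 > 3  holds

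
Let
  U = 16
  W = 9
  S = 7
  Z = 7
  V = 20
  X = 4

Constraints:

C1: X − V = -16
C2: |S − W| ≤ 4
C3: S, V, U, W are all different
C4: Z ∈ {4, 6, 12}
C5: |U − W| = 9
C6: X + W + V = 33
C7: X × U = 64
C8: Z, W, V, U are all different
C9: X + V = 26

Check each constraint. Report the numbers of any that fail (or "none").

C1: X − V = 4 − 20 = -16  holds
C2: |7 − 9| = 2; 2 ≤ 4  holds
C3: values 7, 20, 16, 9 are pairwise distinct  holds
C4: Z = 7 is not in {4, 6, 12}  fails
C5: |16 − 9| = 7, not 9  fails
C6: X + W + V = 4 + 9 + 20 = 33  holds
C7: X × U = 4 × 16 = 64  holds
C8: values 7, 9, 20, 16 are pairwise distinct  holds
C9: X + V = 4 + 20 = 24, not 26  fails

Violated: 4, 5, 9.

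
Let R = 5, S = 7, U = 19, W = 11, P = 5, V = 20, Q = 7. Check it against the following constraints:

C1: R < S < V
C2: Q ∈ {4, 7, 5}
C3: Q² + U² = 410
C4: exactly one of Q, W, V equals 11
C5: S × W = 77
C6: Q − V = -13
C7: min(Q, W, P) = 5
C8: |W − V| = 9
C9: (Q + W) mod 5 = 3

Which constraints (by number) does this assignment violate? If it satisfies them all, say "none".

The assignment satisfies every constraint.

C1: values 5 < 7 < 20 — OK.
C2: Q = 7 is in {4, 7, 5} — OK.
C3: Q² + U² = 7² + 19² = 49 + 361 = 410 — OK.
C4: Q=7, W=11, V=20; 1 of them equals 11 — OK.
C5: S × W = 7 × 11 = 77 — OK.
C6: Q − V = 7 − 20 = -13 — OK.
C7: min(7, 11, 5) = 5 — OK.
C8: |11 − 20| = 9 — OK.
C9: Q + W = 18; 18 mod 5 = 3 — OK.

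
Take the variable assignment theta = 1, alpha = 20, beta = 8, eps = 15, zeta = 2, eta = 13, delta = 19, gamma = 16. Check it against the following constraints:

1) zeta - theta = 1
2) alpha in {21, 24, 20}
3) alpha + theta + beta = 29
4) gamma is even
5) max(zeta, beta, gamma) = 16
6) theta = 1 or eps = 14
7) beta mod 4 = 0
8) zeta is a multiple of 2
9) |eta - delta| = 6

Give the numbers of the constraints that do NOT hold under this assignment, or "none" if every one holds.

None — every constraint holds.

1) zeta - theta = 2 - 1 = 1  ✔
2) alpha = 20 is in {21, 24, 20}  ✔
3) alpha + theta + beta = 20 + 1 + 8 = 29  ✔
4) gamma = 16 is even  ✔
5) max(2, 8, 16) = 16  ✔
6) theta = 1 = 1 (first disjunct)  ✔
7) 8 mod 4 = 0  ✔
8) 2 / 2 = 1, so 2 divides 2  ✔
9) |13 - 19| = 6  ✔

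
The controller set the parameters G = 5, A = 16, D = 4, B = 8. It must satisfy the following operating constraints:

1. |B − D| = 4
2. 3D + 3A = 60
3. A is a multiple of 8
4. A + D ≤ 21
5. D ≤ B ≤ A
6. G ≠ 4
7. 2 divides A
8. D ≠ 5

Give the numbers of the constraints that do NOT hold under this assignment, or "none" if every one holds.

1. |8 − 4| = 4  true
2. 3D + 3A = 3(4) + 3(16) = 60  true
3. 16 / 8 = 2, so 8 divides 16  true
4. A + D = 16 + 4 = 20; 20 ≤ 21  true
5. values 4 ≤ 8 ≤ 16  true
6. G = 5, and 5 ≠ 4  true
7. 16 / 2 = 8, so 2 divides 16  true
8. D = 4, and 4 ≠ 5  true

None — every constraint holds.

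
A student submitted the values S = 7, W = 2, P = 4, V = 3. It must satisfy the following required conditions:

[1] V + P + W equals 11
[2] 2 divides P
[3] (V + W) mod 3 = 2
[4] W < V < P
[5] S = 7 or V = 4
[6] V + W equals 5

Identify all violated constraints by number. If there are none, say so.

The assignment fails constraint 1.

[1] V + P + W = 3 + 4 + 2 = 9, not 11 — does not hold.
[2] 4 / 2 = 2, so 2 divides 4 — holds.
[3] V + W = 5; 5 mod 3 = 2 — holds.
[4] values 2 < 3 < 4 — holds.
[5] S = 7 = 7 (first disjunct) — holds.
[6] V + W = 3 + 2 = 5 — holds.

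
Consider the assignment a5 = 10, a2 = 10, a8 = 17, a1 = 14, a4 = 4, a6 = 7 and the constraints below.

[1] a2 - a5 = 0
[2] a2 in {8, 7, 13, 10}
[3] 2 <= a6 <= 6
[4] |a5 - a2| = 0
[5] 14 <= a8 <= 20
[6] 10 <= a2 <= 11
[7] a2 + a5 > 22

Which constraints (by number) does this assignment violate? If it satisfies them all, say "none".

Violated: 3 and 7.

[1] a2 - a5 = 10 - 10 = 0  OK
[2] a2 = 10 is in {8, 7, 13, 10}  OK
[3] a6 = 7 is outside [2, 6]  FAIL
[4] |10 - 10| = 0  OK
[5] a8 = 17 lies in [14, 20]  OK
[6] a2 = 10 lies in [10, 11]  OK
[7] a2 + a5 = 10 + 10 = 20; 20 ≤ 22, bound 22 not met  FAIL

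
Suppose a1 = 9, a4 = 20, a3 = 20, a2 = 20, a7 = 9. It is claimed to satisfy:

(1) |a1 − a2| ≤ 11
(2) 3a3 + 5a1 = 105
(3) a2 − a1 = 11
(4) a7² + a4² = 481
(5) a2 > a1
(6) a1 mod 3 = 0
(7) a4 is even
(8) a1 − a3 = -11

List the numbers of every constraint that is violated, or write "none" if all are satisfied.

(1) |9 − 20| = 11; 11 ≤ 11  ✓
(2) 3a3 + 5a1 = 3(20) + 5(9) = 105  ✓
(3) a2 − a1 = 20 − 9 = 11  ✓
(4) a7² + a4² = 9² + 20² = 81 + 400 = 481  ✓
(5) a2 = 20, a1 = 9; 20 > 9  ✓
(6) 9 mod 3 = 0  ✓
(7) a4 = 20 is even  ✓
(8) a1 − a3 = 9 − 20 = -11  ✓

None — every constraint holds.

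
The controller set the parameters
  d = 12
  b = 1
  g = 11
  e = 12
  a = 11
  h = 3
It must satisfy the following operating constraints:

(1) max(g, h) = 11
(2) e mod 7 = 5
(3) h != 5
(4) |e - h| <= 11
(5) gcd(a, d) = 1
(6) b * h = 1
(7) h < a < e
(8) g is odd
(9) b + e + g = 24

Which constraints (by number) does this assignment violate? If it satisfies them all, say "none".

The assignment fails constraint 6.

(1) max(11, 3) = 11 — holds.
(2) 12 mod 7 = 5 — holds.
(3) h = 3, and 3 ≠ 5 — holds.
(4) |12 - 3| = 9; 9 ≤ 11 — holds.
(5) gcd(11, 12) = 1 — holds.
(6) b * h = 1 * 3 = 3, not 1 — fails.
(7) values 3 < 11 < 12 — holds.
(8) g = 11 is odd — holds.
(9) b + e + g = 1 + 12 + 11 = 24 — holds.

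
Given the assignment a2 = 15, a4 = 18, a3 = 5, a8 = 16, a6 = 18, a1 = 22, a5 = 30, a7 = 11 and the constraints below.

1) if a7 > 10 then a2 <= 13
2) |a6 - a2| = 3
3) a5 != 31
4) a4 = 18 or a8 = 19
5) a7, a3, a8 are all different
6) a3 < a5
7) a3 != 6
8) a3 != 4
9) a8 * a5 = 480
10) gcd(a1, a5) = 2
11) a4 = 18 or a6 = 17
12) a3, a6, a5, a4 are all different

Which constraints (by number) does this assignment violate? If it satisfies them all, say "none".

The assignment fails constraints 1 and 12.

1) a7 = 11 > 10, so we need a2 ≤ 13; but a2 = 15 > 13 — violated.
2) |18 - 15| = 3 — OK.
3) a5 = 30, and 30 ≠ 31 — OK.
4) a4 = 18 = 18 (first disjunct) — OK.
5) values 11, 5, 16 are pairwise distinct — OK.
6) a3 = 5, a5 = 30; 5 < 30 — OK.
7) a3 = 5, and 5 ≠ 6 — OK.
8) a3 = 5, and 5 ≠ 4 — OK.
9) a8 * a5 = 16 * 30 = 480 — OK.
10) gcd(22, 30) = 2 — OK.
11) a4 = 18 = 18 (first disjunct) — OK.
12) a6 = a4 = 18, not all different — violated.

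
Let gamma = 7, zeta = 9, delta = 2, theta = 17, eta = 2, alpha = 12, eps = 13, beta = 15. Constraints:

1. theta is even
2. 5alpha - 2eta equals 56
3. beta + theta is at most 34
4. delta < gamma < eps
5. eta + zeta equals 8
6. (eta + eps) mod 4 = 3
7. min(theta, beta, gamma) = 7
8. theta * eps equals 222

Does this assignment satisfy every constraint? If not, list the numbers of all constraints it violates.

1. theta = 17 is odd — violated.
2. 5alpha - 2eta = 5(12) - 2(2) = 56 — OK.
3. beta + theta = 15 + 17 = 32; 32 ≤ 34 — OK.
4. values 2 < 7 < 13 — OK.
5. eta + zeta = 2 + 9 = 11, not 8 — violated.
6. eta + eps = 15; 15 mod 4 = 3 — OK.
7. min(17, 15, 7) = 7 — OK.
8. theta * eps = 17 * 13 = 221, not 222 — violated.

Constraints 1, 5, and 8 are violated.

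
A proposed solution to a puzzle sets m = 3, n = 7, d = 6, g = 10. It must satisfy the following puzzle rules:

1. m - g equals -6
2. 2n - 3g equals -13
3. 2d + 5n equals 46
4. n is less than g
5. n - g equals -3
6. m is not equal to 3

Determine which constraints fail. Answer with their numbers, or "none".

1. m - g = 3 - 10 = -7, not -6  FAIL
2. 2n - 3g = 2(7) - 3(10) = -16, not -13  FAIL
3. 2d + 5n = 2(6) + 5(7) = 47, not 46  FAIL
4. n = 7, g = 10; 7 < 10  OK
5. n - g = 7 - 10 = -3  OK
6. m = 3, but 3 is required to differ  FAIL

Constraints 1, 2, 3, and 6 do not hold.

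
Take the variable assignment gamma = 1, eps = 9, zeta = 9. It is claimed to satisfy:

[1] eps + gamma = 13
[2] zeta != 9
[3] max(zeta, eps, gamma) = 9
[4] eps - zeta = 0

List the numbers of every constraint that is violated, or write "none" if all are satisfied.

[1] eps + gamma = 9 + 1 = 10, not 13  no
[2] zeta = 9, but 9 is required to differ  no
[3] max(9, 9, 1) = 9  yes
[4] eps - zeta = 9 - 9 = 0  yes

No — constraints 1 and 2 are not satisfied.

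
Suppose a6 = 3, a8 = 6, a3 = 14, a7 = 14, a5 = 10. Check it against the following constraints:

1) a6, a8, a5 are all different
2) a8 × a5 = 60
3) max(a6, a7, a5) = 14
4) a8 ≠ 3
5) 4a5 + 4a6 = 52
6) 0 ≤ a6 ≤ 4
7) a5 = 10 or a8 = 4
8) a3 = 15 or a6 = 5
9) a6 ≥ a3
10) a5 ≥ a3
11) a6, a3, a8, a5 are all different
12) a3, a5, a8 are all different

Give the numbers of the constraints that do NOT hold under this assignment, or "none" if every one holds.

1) values 3, 6, 10 are pairwise distinct — holds.
2) a8 × a5 = 6 × 10 = 60 — holds.
3) max(3, 14, 10) = 14 — holds.
4) a8 = 6, and 6 ≠ 3 — holds.
5) 4a5 + 4a6 = 4(10) + 4(3) = 52 — holds.
6) a6 = 3 lies in [0, 4] — holds.
7) a5 = 10 = 10 (first disjunct) — holds.
8) a3 = 14 ≠ 15 and a6 = 3 ≠ 5; both disjuncts false — fails.
9) a6 = 3, a3 = 14; 3 < 14 (want ≥) — fails.
10) a5 = 10, a3 = 14; 10 < 14 (want ≥) — fails.
11) values 3, 14, 6, 10 are pairwise distinct — holds.
12) values 14, 10, 6 are pairwise distinct — holds.

The assignment fails constraints 8, 9, 10.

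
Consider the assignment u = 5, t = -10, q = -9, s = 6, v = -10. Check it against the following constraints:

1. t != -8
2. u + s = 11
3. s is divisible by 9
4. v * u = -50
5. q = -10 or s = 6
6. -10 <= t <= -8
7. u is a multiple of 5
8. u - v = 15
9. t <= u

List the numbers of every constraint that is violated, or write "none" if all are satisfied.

1. t = -10, and -10 ≠ -8 — holds.
2. u + s = 5 + 6 = 11 — holds.
3. 6 = 9*0 + 6, so 9 does not divide 6 — does not hold.
4. v * u = -10 * 5 = -50 — holds.
5. q = -9 ≠ -10, but s = 6 = 6 (second disjunct) — holds.
6. t = -10 lies in [-10, -8] — holds.
7. 5 / 5 = 1, so 5 divides 5 — holds.
8. u - v = 5 - (-10) = 15 — holds.
9. t = -10, u = 5; -10 ≤ 5 — holds.

No — constraint 3 is not satisfied.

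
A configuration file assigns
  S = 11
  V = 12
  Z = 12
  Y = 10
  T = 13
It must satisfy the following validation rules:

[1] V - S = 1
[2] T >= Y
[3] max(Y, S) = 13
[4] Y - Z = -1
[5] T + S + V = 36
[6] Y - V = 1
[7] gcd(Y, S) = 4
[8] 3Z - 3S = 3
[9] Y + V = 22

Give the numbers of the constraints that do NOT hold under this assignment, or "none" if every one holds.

[1] V - S = 12 - 11 = 1 — satisfied.
[2] T = 13, Y = 10; 13 ≥ 10 — satisfied.
[3] max(10, 11) = 11, not 13 — violated.
[4] Y - Z = 10 - 12 = -2, not -1 — violated.
[5] T + S + V = 13 + 11 + 12 = 36 — satisfied.
[6] Y - V = 10 - 12 = -2, not 1 — violated.
[7] gcd(10, 11) = 1, not 4 — violated.
[8] 3Z - 3S = 3(12) - 3(11) = 3 — satisfied.
[9] Y + V = 10 + 12 = 22 — satisfied.

No — constraints 3, 4, 6, 7 are not satisfied.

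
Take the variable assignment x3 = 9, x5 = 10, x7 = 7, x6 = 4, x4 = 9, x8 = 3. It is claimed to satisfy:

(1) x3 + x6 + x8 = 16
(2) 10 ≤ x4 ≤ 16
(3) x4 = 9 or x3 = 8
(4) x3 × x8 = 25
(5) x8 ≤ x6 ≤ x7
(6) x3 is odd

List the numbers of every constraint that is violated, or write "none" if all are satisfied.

The assignment fails constraints 2 and 4.

(1) x3 + x6 + x8 = 9 + 4 + 3 = 16 — satisfied.
(2) x4 = 9 is outside [10, 16] — violated.
(3) x4 = 9 = 9 (first disjunct) — satisfied.
(4) x3 × x8 = 9 × 3 = 27, not 25 — violated.
(5) values 3 ≤ 4 ≤ 7 — satisfied.
(6) x3 = 9 is odd — satisfied.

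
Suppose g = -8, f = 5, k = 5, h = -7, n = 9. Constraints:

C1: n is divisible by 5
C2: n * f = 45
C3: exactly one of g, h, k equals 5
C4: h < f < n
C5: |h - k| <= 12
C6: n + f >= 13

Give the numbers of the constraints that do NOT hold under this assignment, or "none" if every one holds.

C1: 9 = 5*1 + 4, so 5 does not divide 9  no
C2: n * f = 9 * 5 = 45  yes
C3: g=-8, h=-7, k=5; 1 of them equals 5  yes
C4: values -7 < 5 < 9  yes
C5: |-7 - 5| = 12; 12 ≤ 12  yes
C6: n + f = 9 + 5 = 14; 14 ≥ 13  yes

Violated: 1.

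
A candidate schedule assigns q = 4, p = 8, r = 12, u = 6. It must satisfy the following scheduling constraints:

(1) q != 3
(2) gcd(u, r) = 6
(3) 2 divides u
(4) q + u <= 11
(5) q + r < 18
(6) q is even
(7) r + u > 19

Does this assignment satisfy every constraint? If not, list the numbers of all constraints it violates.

Violated: 7.

(1) q = 4, and 4 ≠ 3 — satisfied.
(2) gcd(6, 12) = 6 — satisfied.
(3) 6 / 2 = 3, so 2 divides 6 — satisfied.
(4) q + u = 4 + 6 = 10; 10 ≤ 11 — satisfied.
(5) q + r = 4 + 12 = 16; 16 < 18 — satisfied.
(6) q = 4 is even — satisfied.
(7) r + u = 12 + 6 = 18; 18 ≤ 19, bound 19 not met — violated.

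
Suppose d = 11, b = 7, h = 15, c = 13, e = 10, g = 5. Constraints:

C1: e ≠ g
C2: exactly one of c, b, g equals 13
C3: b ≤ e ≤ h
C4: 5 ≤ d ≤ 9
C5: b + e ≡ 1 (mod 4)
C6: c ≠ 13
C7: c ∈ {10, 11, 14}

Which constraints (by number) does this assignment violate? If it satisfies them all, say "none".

Constraints 4, 6, 7 are violated.

C1: e = 10, g = 5; distinct — satisfied.
C2: c=13, b=7, g=5; 1 of them equals 13 — satisfied.
C3: values 7 ≤ 10 ≤ 15 — satisfied.
C4: d = 11 is outside [5, 9] — violated.
C5: b + e = 17; 17 mod 4 = 1 — satisfied.
C6: c = 13, but 13 is required to differ — violated.
C7: c = 13 is not in {10, 11, 14} — violated.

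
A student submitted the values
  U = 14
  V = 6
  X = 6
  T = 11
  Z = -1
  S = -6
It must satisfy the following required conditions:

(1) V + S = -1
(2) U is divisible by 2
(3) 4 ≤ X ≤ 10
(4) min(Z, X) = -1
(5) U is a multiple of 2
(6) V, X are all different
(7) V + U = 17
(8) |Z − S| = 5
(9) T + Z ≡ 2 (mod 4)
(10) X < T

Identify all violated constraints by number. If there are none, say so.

Violated: 1, 6, 7.

(1) V + S = 6 + (-6) = 0, not -1 — fails.
(2) 14 / 2 = 7, so 2 divides 14 — holds.
(3) X = 6 lies in [4, 10] — holds.
(4) min(-1, 6) = -1 — holds.
(5) 14 / 2 = 7, so 2 divides 14 — holds.
(6) V = X = 6, not all different — fails.
(7) V + U = 6 + 14 = 20, not 17 — fails.
(8) |-1 − (-6)| = 5 — holds.
(9) T + Z = 10; 10 mod 4 = 2 — holds.
(10) X = 6, T = 11; 6 < 11 — holds.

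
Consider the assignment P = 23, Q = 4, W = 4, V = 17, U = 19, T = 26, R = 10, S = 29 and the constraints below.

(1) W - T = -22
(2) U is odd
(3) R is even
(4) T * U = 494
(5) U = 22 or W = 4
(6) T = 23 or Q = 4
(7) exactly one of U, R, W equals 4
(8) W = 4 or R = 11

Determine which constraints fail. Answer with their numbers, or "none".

No violations.

(1) W - T = 4 - 26 = -22  yes
(2) U = 19 is odd  yes
(3) R = 10 is even  yes
(4) T * U = 26 * 19 = 494  yes
(5) U = 19 ≠ 22, but W = 4 = 4 (second disjunct)  yes
(6) T = 26 ≠ 23, but Q = 4 = 4 (second disjunct)  yes
(7) U=19, R=10, W=4; 1 of them equals 4  yes
(8) W = 4 = 4 (first disjunct)  yes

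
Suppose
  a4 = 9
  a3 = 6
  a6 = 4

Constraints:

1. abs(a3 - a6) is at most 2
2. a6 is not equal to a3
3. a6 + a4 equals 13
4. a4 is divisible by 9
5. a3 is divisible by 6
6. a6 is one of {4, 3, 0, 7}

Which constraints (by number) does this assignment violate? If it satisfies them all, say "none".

1. abs(6 - 4) = 2; 2 ≤ 2  holds
2. a6 = 4, a3 = 6; distinct  holds
3. a6 + a4 = 4 + 9 = 13  holds
4. 9 / 9 = 1, so 9 divides 9  holds
5. 6 / 6 = 1, so 6 divides 6  holds
6. a6 = 4 is in {4, 3, 0, 7}  holds

All constraints are satisfied.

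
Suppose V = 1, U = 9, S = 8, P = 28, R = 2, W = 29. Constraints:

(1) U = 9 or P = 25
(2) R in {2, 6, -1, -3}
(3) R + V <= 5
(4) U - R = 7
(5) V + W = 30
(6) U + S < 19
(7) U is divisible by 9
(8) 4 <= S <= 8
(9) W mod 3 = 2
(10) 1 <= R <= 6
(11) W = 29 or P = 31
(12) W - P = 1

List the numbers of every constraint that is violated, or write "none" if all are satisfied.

No violations.

(1) U = 9 = 9 (first disjunct)  holds
(2) R = 2 is in {2, 6, -1, -3}  holds
(3) R + V = 2 + 1 = 3; 3 ≤ 5  holds
(4) U - R = 9 - 2 = 7  holds
(5) V + W = 1 + 29 = 30  holds
(6) U + S = 9 + 8 = 17; 17 < 19  holds
(7) 9 / 9 = 1, so 9 divides 9  holds
(8) S = 8 lies in [4, 8]  holds
(9) 29 mod 3 = 2  holds
(10) R = 2 lies in [1, 6]  holds
(11) W = 29 = 29 (first disjunct)  holds
(12) W - P = 29 - 28 = 1  holds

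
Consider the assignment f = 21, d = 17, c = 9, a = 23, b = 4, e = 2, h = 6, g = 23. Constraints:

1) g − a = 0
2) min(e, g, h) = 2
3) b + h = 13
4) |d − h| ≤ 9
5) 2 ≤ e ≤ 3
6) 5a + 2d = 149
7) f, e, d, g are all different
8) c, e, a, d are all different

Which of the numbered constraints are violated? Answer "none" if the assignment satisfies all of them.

1) g − a = 23 − 23 = 0 — holds.
2) min(2, 23, 6) = 2 — holds.
3) b + h = 4 + 6 = 10, not 13 — fails.
4) |17 − 6| = 11; 11 > 9, exceeds bound 9 — fails.
5) e = 2 lies in [2, 3] — holds.
6) 5a + 2d = 5(23) + 2(17) = 149 — holds.
7) values 21, 2, 17, 23 are pairwise distinct — holds.
8) values 9, 2, 23, 17 are pairwise distinct — holds.

No — constraints 3 and 4 are not satisfied.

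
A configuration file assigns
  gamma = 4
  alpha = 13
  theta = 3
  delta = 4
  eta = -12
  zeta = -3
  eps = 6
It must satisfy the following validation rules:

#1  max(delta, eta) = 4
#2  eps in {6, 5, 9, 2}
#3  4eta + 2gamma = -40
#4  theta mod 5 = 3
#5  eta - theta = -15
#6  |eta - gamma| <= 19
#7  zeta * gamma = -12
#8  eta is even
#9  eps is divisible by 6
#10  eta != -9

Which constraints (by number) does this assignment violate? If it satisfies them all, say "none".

#1 max(4, -12) = 4  yes
#2 eps = 6 is in {6, 5, 9, 2}  yes
#3 4eta + 2gamma = 4(-12) + 2(4) = -40  yes
#4 3 mod 5 = 3  yes
#5 eta - theta = -12 - 3 = -15  yes
#6 |-12 - 4| = 16; 16 ≤ 19  yes
#7 zeta * gamma = -3 * 4 = -12  yes
#8 eta = -12 is even  yes
#9 6 / 6 = 1, so 6 divides 6  yes
#10 eta = -12, and -12 ≠ -9  yes

All constraints are satisfied.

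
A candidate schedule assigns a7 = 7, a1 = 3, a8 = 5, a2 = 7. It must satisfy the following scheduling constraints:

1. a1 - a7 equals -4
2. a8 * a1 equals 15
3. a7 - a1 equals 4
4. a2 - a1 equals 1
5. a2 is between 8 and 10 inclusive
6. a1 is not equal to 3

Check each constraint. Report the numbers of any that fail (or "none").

Violated: 4, 5, 6.

1. a1 - a7 = 3 - 7 = -4  OK
2. a8 * a1 = 5 * 3 = 15  OK
3. a7 - a1 = 7 - 3 = 4  OK
4. a2 - a1 = 7 - 3 = 4, not 1  FAIL
5. a2 = 7 is outside [8, 10]  FAIL
6. a1 = 3, but 3 is required to differ  FAIL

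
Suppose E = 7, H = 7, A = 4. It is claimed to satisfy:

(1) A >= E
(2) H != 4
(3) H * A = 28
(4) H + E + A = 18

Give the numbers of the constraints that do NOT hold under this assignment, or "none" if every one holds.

Violated: 1.

(1) A = 4, E = 7; 4 < 7 (want ≥)  false
(2) H = 7, and 7 ≠ 4  true
(3) H * A = 7 * 4 = 28  true
(4) H + E + A = 7 + 7 + 4 = 18  true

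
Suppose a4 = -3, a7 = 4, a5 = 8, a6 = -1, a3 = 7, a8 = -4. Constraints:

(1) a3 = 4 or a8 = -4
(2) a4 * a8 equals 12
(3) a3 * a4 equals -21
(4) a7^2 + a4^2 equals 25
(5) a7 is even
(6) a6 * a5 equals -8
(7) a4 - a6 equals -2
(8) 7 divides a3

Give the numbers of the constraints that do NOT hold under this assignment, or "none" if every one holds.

(1) a3 = 7 ≠ 4, but a8 = -4 = -4 (second disjunct)  holds
(2) a4 * a8 = -3 * (-4) = 12  holds
(3) a3 * a4 = 7 * (-3) = -21  holds
(4) a7^2 + a4^2 = 4^2 + (-3)^2 = 16 + 9 = 25  holds
(5) a7 = 4 is even  holds
(6) a6 * a5 = -1 * 8 = -8  holds
(7) a4 - a6 = -3 - (-1) = -2  holds
(8) 7 / 7 = 1, so 7 divides 7  holds

None — every constraint holds.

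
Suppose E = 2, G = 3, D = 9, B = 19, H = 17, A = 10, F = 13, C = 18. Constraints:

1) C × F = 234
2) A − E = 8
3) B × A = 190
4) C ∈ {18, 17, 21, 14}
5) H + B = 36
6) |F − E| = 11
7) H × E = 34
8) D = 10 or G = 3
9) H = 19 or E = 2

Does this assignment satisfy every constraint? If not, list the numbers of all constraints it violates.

All constraints are satisfied.

1) C × F = 18 × 13 = 234 — OK.
2) A − E = 10 − 2 = 8 — OK.
3) B × A = 19 × 10 = 190 — OK.
4) C = 18 is in {18, 17, 21, 14} — OK.
5) H + B = 17 + 19 = 36 — OK.
6) |13 − 2| = 11 — OK.
7) H × E = 17 × 2 = 34 — OK.
8) D = 9 ≠ 10, but G = 3 = 3 (second disjunct) — OK.
9) H = 17 ≠ 19, but E = 2 = 2 (second disjunct) — OK.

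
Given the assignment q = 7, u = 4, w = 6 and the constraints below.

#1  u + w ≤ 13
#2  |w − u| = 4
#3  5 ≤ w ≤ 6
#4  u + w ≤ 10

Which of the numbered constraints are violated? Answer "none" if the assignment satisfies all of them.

#1 u + w = 4 + 6 = 10; 10 ≤ 13 — holds.
#2 |6 − 4| = 2, not 4 — fails.
#3 w = 6 lies in [5, 6] — holds.
#4 u + w = 4 + 6 = 10; 10 ≤ 10 — holds.

Constraint 2 does not hold.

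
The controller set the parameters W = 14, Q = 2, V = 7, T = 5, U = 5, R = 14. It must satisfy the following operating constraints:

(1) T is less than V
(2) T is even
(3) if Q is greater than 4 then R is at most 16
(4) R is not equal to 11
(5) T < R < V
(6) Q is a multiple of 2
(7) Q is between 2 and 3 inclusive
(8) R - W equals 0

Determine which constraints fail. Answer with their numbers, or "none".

Constraints 2 and 5 are violated.

(1) T = 5, V = 7; 5 < 7 — holds.
(2) T = 5 is odd — fails.
(3) Q = 2, not > 4; antecedent false, conditional vacuously true — holds.
(4) R = 14, and 14 ≠ 11 — holds.
(5) values 5, 14, 7; R = 14 is not < V = 7 — fails.
(6) 2 / 2 = 1, so 2 divides 2 — holds.
(7) Q = 2 lies in [2, 3] — holds.
(8) R - W = 14 - 14 = 0 — holds.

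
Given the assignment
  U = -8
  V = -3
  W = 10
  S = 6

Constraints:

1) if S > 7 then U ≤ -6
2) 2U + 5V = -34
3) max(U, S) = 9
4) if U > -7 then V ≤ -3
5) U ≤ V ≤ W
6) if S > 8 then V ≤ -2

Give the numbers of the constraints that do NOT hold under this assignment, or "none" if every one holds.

Constraints 2 and 3 are violated.

1) S = 6, not > 7; antecedent false, conditional vacuously true  ✓
2) 2U + 5V = 2(-8) + 5(-3) = -31, not -34  ✗
3) max(-8, 6) = 6, not 9  ✗
4) U = -8, not > -7; antecedent false, conditional vacuously true  ✓
5) values -8 ≤ -3 ≤ 10  ✓
6) S = 6, not > 8; antecedent false, conditional vacuously true  ✓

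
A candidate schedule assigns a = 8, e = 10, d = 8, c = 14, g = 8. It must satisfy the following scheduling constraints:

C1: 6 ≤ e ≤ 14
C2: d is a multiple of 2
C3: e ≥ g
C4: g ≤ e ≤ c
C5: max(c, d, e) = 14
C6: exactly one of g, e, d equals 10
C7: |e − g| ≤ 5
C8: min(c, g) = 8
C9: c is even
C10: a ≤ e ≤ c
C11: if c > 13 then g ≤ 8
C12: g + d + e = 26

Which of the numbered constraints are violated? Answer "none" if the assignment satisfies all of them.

Yes — all constraints hold.

C1: e = 10 lies in [6, 14] — OK.
C2: 8 / 2 = 4, so 2 divides 8 — OK.
C3: e = 10, g = 8; 10 ≥ 8 — OK.
C4: values 8 ≤ 10 ≤ 14 — OK.
C5: max(14, 8, 10) = 14 — OK.
C6: g=8, e=10, d=8; 1 of them equals 10 — OK.
C7: |10 − 8| = 2; 2 ≤ 5 — OK.
C8: min(14, 8) = 8 — OK.
C9: c = 14 is even — OK.
C10: values 8 ≤ 10 ≤ 14 — OK.
C11: c = 14 > 13, so we need g ≤ 8; g = 8 ≤ 8 — OK.
C12: g + d + e = 8 + 8 + 10 = 26 — OK.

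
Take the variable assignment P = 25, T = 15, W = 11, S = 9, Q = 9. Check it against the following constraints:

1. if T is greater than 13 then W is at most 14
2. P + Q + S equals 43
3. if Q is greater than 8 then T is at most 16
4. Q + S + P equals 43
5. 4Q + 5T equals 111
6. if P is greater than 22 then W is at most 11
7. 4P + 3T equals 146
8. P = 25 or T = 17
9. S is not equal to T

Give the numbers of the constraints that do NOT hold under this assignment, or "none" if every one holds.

No — constraint 7 is not satisfied.

1. T = 15 > 13, so we need W ≤ 14; W = 11 ≤ 14  holds
2. P + Q + S = 25 + 9 + 9 = 43  holds
3. Q = 9 > 8, so we need T ≤ 16; T = 15 ≤ 16  holds
4. Q + S + P = 9 + 9 + 25 = 43  holds
5. 4Q + 5T = 4(9) + 5(15) = 111  holds
6. P = 25 > 22, so we need W ≤ 11; W = 11 ≤ 11  holds
7. 4P + 3T = 4(25) + 3(15) = 145, not 146  fails
8. P = 25 = 25 (first disjunct)  holds
9. S = 9, T = 15; distinct  holds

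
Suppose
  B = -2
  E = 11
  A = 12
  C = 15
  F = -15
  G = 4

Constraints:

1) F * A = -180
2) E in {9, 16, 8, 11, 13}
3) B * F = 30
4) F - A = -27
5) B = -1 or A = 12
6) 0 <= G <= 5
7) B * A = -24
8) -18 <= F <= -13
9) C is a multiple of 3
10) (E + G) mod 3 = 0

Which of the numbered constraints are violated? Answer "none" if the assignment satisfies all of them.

Yes — all constraints hold.

1) F * A = -15 * 12 = -180  holds
2) E = 11 is in {9, 16, 8, 11, 13}  holds
3) B * F = -2 * (-15) = 30  holds
4) F - A = -15 - 12 = -27  holds
5) B = -2 ≠ -1, but A = 12 = 12 (second disjunct)  holds
6) G = 4 lies in [0, 5]  holds
7) B * A = -2 * 12 = -24  holds
8) F = -15 lies in [-18, -13]  holds
9) 15 / 3 = 5, so 3 divides 15  holds
10) E + G = 15; 15 mod 3 = 0  holds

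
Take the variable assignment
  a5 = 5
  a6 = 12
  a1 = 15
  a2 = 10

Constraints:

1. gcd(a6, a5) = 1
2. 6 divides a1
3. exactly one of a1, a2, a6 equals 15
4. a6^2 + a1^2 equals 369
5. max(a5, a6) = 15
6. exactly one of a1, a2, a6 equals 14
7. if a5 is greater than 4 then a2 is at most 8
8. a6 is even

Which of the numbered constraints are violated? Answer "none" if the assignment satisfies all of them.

The assignment fails constraints 2, 5, 6, 7.

1. gcd(12, 5) = 1 — holds.
2. 15 = 6*2 + 3, so 6 does not divide 15 — does not hold.
3. a1=15, a2=10, a6=12; 1 of them equals 15 — holds.
4. a6^2 + a1^2 = 12^2 + 15^2 = 144 + 225 = 369 — holds.
5. max(5, 12) = 12, not 15 — does not hold.
6. a1=15, a2=10, a6=12; 0 of them equal 14, not exactly one — does not hold.
7. a5 = 5 > 4, so we need a2 ≤ 8; but a2 = 10 > 8 — does not hold.
8. a6 = 12 is even — holds.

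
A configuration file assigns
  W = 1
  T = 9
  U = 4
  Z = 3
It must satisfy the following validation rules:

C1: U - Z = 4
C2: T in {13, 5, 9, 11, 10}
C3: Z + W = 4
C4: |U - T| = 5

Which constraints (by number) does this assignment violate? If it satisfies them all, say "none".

C1: U - Z = 4 - 3 = 1, not 4 — does not hold.
C2: T = 9 is in {13, 5, 9, 11, 10} — holds.
C3: Z + W = 3 + 1 = 4 — holds.
C4: |4 - 9| = 5 — holds.

Violated: 1.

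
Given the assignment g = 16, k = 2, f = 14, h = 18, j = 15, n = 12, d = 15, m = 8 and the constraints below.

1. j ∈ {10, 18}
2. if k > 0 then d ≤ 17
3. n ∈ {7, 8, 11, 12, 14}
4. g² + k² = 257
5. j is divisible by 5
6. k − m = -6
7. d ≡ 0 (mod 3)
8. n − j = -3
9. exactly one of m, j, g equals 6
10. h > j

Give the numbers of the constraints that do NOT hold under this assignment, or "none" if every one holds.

Constraints 1, 4, and 9 do not hold.

1. j = 15 is not in {10, 18} — fails.
2. k = 2 > 0, so we need d ≤ 17; d = 15 ≤ 17 — holds.
3. n = 12 is in {7, 8, 11, 12, 14} — holds.
4. g² + k² = 16² + 2² = 256 + 4 = 260, not 257 — fails.
5. 15 / 5 = 3, so 5 divides 15 — holds.
6. k − m = 2 − 8 = -6 — holds.
7. 15 mod 3 = 0 — holds.
8. n − j = 12 − 15 = -3 — holds.
9. m=8, j=15, g=16; 0 of them equal 6, not exactly one — fails.
10. h = 18, j = 15; 18 > 15 — holds.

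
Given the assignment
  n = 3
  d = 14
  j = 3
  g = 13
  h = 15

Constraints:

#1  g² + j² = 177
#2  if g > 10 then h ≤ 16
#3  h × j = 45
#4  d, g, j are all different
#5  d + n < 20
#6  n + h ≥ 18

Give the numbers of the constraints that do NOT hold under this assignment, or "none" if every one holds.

Constraint 1 does not hold.

#1 g² + j² = 13² + 3² = 169 + 9 = 178, not 177 — does not hold.
#2 g = 13 > 10, so we need h ≤ 16; h = 15 ≤ 16 — holds.
#3 h × j = 15 × 3 = 45 — holds.
#4 values 14, 13, 3 are pairwise distinct — holds.
#5 d + n = 14 + 3 = 17; 17 < 20 — holds.
#6 n + h = 3 + 15 = 18; 18 ≥ 18 — holds.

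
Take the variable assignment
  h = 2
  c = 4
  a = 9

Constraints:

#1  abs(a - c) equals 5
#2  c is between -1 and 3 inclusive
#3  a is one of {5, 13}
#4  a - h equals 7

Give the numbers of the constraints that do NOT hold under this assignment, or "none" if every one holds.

#1 abs(9 - 4) = 5 — satisfied.
#2 c = 4 is outside [-1, 3] — violated.
#3 a = 9 is not in {5, 13} — violated.
#4 a - h = 9 - 2 = 7 — satisfied.

Constraints 2, 3 are violated.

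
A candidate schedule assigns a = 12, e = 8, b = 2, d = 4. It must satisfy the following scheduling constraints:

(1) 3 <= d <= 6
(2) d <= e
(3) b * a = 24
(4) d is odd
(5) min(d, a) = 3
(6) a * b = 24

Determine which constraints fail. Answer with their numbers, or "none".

(1) d = 4 lies in [3, 6] — satisfied.
(2) d = 4, e = 8; 4 ≤ 8 — satisfied.
(3) b * a = 2 * 12 = 24 — satisfied.
(4) d = 4 is even — violated.
(5) min(4, 12) = 4, not 3 — violated.
(6) a * b = 12 * 2 = 24 — satisfied.

Violated: 4, 5.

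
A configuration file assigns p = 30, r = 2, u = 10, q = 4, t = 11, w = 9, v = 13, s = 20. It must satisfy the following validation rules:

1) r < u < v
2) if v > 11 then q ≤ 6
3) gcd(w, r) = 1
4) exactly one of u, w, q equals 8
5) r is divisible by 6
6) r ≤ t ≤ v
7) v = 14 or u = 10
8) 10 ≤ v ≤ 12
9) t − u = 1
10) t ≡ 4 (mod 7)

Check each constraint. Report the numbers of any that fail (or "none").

1) values 2 < 10 < 13  ✓
2) v = 13 > 11, so we need q ≤ 6; q = 4 ≤ 6  ✓
3) gcd(9, 2) = 1  ✓
4) u=10, w=9, q=4; 0 of them equal 8, not exactly one  ✗
5) 2 = 6×0 + 2, so 6 does not divide 2  ✗
6) values 2 ≤ 11 ≤ 13  ✓
7) v = 13 ≠ 14, but u = 10 = 10 (second disjunct)  ✓
8) v = 13 is outside [10, 12]  ✗
9) t − u = 11 − 10 = 1  ✓
10) 11 mod 7 = 4  ✓

The assignment fails constraints 4, 5, and 8.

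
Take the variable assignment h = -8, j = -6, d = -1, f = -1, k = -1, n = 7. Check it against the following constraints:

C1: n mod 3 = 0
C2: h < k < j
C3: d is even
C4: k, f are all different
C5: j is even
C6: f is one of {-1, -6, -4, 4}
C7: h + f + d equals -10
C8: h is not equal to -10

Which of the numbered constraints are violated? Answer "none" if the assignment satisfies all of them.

C1: 7 mod 3 = 1, not 0  no
C2: values -8, -1, -6; k = -1 is not < j = -6  no
C3: d = -1 is odd  no
C4: k = f = -1, not all different  no
C5: j = -6 is even  yes
C6: f = -1 is in {-1, -6, -4, 4}  yes
C7: h + f + d = -8 + (-1) + (-1) = -10  yes
C8: h = -8, and -8 ≠ -10  yes

Violated: 1, 2, 3, and 4.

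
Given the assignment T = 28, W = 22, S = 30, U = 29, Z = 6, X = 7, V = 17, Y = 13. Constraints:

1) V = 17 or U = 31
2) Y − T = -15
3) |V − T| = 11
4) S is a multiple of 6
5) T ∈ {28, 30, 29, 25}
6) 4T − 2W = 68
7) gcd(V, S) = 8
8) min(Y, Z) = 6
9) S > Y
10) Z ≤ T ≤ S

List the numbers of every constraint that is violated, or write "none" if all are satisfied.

Violated: 7.

1) V = 17 = 17 (first disjunct) — holds.
2) Y − T = 13 − 28 = -15 — holds.
3) |17 − 28| = 11 — holds.
4) 30 / 6 = 5, so 6 divides 30 — holds.
5) T = 28 is in {28, 30, 29, 25} — holds.
6) 4T − 2W = 4(28) − 2(22) = 68 — holds.
7) gcd(17, 30) = 1, not 8 — does not hold.
8) min(13, 6) = 6 — holds.
9) S = 30, Y = 13; 30 > 13 — holds.
10) values 6 ≤ 28 ≤ 30 — holds.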